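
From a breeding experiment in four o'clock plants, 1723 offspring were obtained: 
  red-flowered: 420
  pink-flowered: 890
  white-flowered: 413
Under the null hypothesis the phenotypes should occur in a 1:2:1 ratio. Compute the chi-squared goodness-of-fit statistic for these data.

Expected counts for N = 1723 under a 1:2:1 ratio (total parts = 4):
  red-flowered: 1723 × 1/4 = 430.75
  pink-flowered: 1723 × 2/4 = 861.5
  white-flowered: 1723 × 1/4 = 430.75
χ² = Σ (O − E)² / E
  red-flowered: (420 − 430.75)² / 430.75 = 0.2683
  pink-flowered: (890 − 861.5)² / 861.5 = 0.9428
  white-flowered: (413 − 430.75)² / 430.75 = 0.7314
χ² = 0.2683 + 0.9428 + 0.7314 = 1.9425 ≈ 1.943

1.943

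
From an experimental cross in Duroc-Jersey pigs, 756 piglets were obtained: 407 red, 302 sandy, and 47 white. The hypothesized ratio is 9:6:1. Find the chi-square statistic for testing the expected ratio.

Expected counts for N = 756 under a 9:6:1 ratio (total parts = 16):
  red: 756 × 9/16 = 425.25
  sandy: 756 × 6/16 = 283.5
  white: 756 × 1/16 = 47.25
χ² = Σ (O − E)² / E
  red: (407 − 425.25)² / 425.25 = 0.7832
  sandy: (302 − 283.5)² / 283.5 = 1.2072
  white: (47 − 47.25)² / 47.25 = 0.0013
χ² = 0.7832 + 1.2072 + 0.0013 = 1.9917 ≈ 1.992

1.992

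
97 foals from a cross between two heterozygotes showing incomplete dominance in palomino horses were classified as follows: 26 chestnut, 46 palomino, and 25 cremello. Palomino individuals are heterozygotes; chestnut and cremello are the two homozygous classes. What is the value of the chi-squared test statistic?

With incomplete dominance, a heterozygote × heterozygote cross gives a 1:2:1 phenotypic ratio.
Under the 1:2:1 hypothesis (Σ ratio = 4, N = 97):
  chestnut: 97 × 1/4 = 24.25
  palomino: 97 × 2/4 = 48.5
  cremello: 97 × 1/4 = 24.25
χ² = Σ (O − E)² / E
  chestnut: (26 − 24.25)² / 24.25 = 0.1263
  palomino: (46 − 48.5)² / 48.5 = 0.1289
  cremello: (25 − 24.25)² / 24.25 = 0.0232
χ² = 0.1263 + 0.1289 + 0.0232 = 0.2784 ≈ 0.278

0.278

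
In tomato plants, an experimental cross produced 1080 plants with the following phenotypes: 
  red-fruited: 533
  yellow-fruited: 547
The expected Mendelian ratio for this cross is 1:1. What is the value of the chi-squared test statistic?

0.181

Expected counts for N = 1080 under a 1:1 ratio (total parts = 2):
  red-fruited: 1080 × 1/2 = 540
  yellow-fruited: 1080 × 1/2 = 540
χ² = Σ (O − E)² / E
  red-fruited: (533 − 540)² / 540 = 0.0907
  yellow-fruited: (547 − 540)² / 540 = 0.0907
χ² = 0.0907 + 0.0907 = 0.1814 ≈ 0.181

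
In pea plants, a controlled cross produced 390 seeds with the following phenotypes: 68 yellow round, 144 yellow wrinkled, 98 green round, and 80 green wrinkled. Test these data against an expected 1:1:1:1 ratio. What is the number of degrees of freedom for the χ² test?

A goodness-of-fit test with 4 phenotype classes has df = 4 − 1 = 3.

3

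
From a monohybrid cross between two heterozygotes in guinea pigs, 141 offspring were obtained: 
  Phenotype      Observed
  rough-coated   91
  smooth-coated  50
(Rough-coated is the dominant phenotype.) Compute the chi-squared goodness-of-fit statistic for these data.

8.229

For a monohybrid cross between heterozygotes with complete dominance, the expected phenotypic ratio is 3:1.
The 3:1 ratio has 4 parts, so with N = 141 the expected counts are:
  rough-coated: 141 × 3/4 = 105.75
  smooth-coated: 141 × 1/4 = 35.25
χ² = Σ (O − E)² / E
  rough-coated: (91 − 105.75)² / 105.75 = 2.0573
  smooth-coated: (50 − 35.25)² / 35.25 = 6.1720
χ² = 2.0573 + 6.1720 = 8.2293 ≈ 8.229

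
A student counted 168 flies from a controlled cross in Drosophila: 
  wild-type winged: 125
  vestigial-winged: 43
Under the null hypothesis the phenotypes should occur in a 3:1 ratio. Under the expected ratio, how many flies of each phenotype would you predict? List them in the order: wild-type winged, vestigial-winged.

126, 42

Under the 3:1 hypothesis (Σ ratio = 4, N = 168):
  wild-type winged: 168 × 3/4 = 126
  vestigial-winged: 168 × 1/4 = 42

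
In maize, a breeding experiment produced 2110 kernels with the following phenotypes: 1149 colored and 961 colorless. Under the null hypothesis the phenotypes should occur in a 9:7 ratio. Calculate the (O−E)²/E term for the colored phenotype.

Expected counts for N = 2110 under a 9:7 ratio (total parts = 16):
  colored: 2110 × 9/16 = 1186.875
  colorless: 2110 × 7/16 = 923.125
Contribution of colored: (1149 − 1186.875)² / 1186.875 = 1.2086

1.209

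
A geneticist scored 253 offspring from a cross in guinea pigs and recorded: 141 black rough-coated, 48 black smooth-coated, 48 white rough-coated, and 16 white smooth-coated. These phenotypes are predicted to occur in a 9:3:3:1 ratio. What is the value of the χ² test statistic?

0.028

Under the 9:3:3:1 hypothesis (Σ ratio = 16, N = 253):
  black rough-coated: 253 × 9/16 = 142.3125
  black smooth-coated: 253 × 3/16 = 47.4375
  white rough-coated: 253 × 3/16 = 47.4375
  white smooth-coated: 253 × 1/16 = 15.8125
χ² = Σ (O − E)² / E
  black rough-coated: (141 − 142.3125)² / 142.3125 = 0.0121
  black smooth-coated: (48 − 47.4375)² / 47.4375 = 0.0067
  white rough-coated: (48 − 47.4375)² / 47.4375 = 0.0067
  white smooth-coated: (16 − 15.8125)² / 15.8125 = 0.0022
χ² = 0.0121 + 0.0067 + 0.0067 + 0.0022 = 0.0277 ≈ 0.028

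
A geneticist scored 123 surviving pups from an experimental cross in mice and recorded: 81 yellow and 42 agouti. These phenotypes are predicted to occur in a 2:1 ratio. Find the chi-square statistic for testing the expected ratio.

Total ratio parts = 3. Expected numbers out of 123:
  yellow: 123 × 2/3 = 82
  agouti: 123 × 1/3 = 41
χ² = Σ (O − E)² / E
  yellow: (81 − 82)² / 82 = 0.0122
  agouti: (42 − 41)² / 41 = 0.0244
χ² = 0.0122 + 0.0244 = 0.0366 ≈ 0.037

0.037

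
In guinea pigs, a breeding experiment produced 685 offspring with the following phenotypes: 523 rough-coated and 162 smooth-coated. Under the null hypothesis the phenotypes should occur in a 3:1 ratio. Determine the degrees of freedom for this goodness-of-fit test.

1

A goodness-of-fit test with 2 phenotype classes has df = 2 − 1 = 1.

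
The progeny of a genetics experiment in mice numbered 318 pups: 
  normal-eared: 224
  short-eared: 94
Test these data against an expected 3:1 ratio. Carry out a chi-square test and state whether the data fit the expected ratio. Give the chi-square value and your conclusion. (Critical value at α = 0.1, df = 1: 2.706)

3.526; not consistent

The 3:1 ratio has 4 parts, so with N = 318 the expected counts are:
  normal-eared: 318 × 3/4 = 238.5
  short-eared: 318 × 1/4 = 79.5
χ² = Σ (O − E)² / E
  normal-eared: (224 − 238.5)² / 238.5 = 0.8816
  short-eared: (94 − 79.5)² / 79.5 = 2.6447
χ² = 0.8816 + 2.6447 = 3.5263 ≈ 3.526
Degrees of freedom = 2 − 1 = 1; critical value at α = 0.1 is 2.706.
Since 3.526 > 2.706, we reject the null hypothesis — the data do not fit the 3:1 ratio.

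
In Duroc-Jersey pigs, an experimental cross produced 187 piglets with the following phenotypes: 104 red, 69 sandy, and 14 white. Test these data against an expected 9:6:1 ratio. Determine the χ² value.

The 9:6:1 ratio has 16 parts, so with N = 187 the expected counts are:
  red: 187 × 9/16 = 105.1875
  sandy: 187 × 6/16 = 70.125
  white: 187 × 1/16 = 11.6875
χ² = Σ (O − E)² / E
  red: (104 − 105.1875)² / 105.1875 = 0.0134
  sandy: (69 − 70.125)² / 70.125 = 0.0180
  white: (14 − 11.6875)² / 11.6875 = 0.4576
χ² = 0.0134 + 0.0180 + 0.4576 = 0.489

0.489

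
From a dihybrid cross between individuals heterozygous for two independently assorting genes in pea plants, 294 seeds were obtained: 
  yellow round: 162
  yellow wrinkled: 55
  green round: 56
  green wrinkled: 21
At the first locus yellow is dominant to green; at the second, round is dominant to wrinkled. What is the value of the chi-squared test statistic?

0.458

A dihybrid F₂ with independent assortment and complete dominance at both loci gives a 9:3:3:1 phenotypic ratio.
Total ratio parts = 16. Expected numbers out of 294:
  yellow round: 294 × 9/16 = 165.375
  yellow wrinkled: 294 × 3/16 = 55.125
  green round: 294 × 3/16 = 55.125
  green wrinkled: 294 × 1/16 = 18.375
χ² = Σ (O − E)² / E
  yellow round: (162 − 165.375)² / 165.375 = 0.0689
  yellow wrinkled: (55 − 55.125)² / 55.125 = 0.0003
  green round: (56 − 55.125)² / 55.125 = 0.0139
  green wrinkled: (21 − 18.375)² / 18.375 = 0.3750
χ² = 0.0689 + 0.0003 + 0.0139 + 0.3750 = 0.4581 ≈ 0.458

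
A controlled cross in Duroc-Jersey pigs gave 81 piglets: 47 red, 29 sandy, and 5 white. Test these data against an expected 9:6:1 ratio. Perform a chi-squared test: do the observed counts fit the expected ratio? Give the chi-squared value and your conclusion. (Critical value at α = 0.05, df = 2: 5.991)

Total ratio parts = 16. Expected numbers out of 81:
  red: 81 × 9/16 = 45.5625
  sandy: 81 × 6/16 = 30.375
  white: 81 × 1/16 = 5.0625
χ² = Σ (O − E)² / E
  red: (47 − 45.5625)² / 45.5625 = 0.0454
  sandy: (29 − 30.375)² / 30.375 = 0.0622
  white: (5 − 5.0625)² / 5.0625 = 0.0008
χ² = 0.0454 + 0.0622 + 0.0008 = 0.1084 ≈ 0.108
Degrees of freedom = 3 − 1 = 2; critical value at α = 0.05 is 5.991.
Since 0.108 < 5.991, we fail to reject the null hypothesis — the data are consistent with the 9:6:1 ratio.

0.108; consistent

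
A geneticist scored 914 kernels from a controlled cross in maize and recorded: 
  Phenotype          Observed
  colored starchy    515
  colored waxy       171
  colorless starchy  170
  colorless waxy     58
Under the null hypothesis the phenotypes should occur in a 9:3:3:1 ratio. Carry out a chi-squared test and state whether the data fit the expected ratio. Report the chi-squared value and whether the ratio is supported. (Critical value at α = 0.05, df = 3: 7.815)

0.027; consistent

Under the 9:3:3:1 hypothesis (Σ ratio = 16, N = 914):
  colored starchy: 914 × 9/16 = 514.125
  colored waxy: 914 × 3/16 = 171.375
  colorless starchy: 914 × 3/16 = 171.375
  colorless waxy: 914 × 1/16 = 57.125
χ² = Σ (O − E)² / E
  colored starchy: (515 − 514.125)² / 514.125 = 0.0015
  colored waxy: (171 − 171.375)² / 171.375 = 0.0008
  colorless starchy: (170 − 171.375)² / 171.375 = 0.0110
  colorless waxy: (58 − 57.125)² / 57.125 = 0.0134
χ² = 0.0015 + 0.0008 + 0.0110 + 0.0134 = 0.0267 ≈ 0.027
Degrees of freedom = 4 − 1 = 3; critical value at α = 0.05 is 7.815.
Since 0.027 < 7.815, we fail to reject the null hypothesis — the data are consistent with the 9:3:3:1 ratio.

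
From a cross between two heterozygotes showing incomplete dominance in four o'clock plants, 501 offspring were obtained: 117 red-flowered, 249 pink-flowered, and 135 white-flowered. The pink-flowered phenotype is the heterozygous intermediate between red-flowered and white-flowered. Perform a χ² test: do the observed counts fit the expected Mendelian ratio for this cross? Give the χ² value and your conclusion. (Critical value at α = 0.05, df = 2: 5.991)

1.311; consistent

With incomplete dominance, a heterozygote × heterozygote cross gives a 1:2:1 phenotypic ratio.
The 1:2:1 ratio has 4 parts, so with N = 501 the expected counts are:
  red-flowered: 501 × 1/4 = 125.25
  pink-flowered: 501 × 2/4 = 250.5
  white-flowered: 501 × 1/4 = 125.25
χ² = Σ (O − E)² / E
  red-flowered: (117 − 125.25)² / 125.25 = 0.5434
  pink-flowered: (249 − 250.5)² / 250.5 = 0.0090
  white-flowered: (135 − 125.25)² / 125.25 = 0.7590
χ² = 0.5434 + 0.0090 + 0.7590 = 1.3114 ≈ 1.311
Degrees of freedom = 3 − 1 = 2; critical value at α = 0.05 is 5.991.
Since 1.311 < 5.991, we fail to reject the null hypothesis — the data are consistent with the 1:2:1 ratio.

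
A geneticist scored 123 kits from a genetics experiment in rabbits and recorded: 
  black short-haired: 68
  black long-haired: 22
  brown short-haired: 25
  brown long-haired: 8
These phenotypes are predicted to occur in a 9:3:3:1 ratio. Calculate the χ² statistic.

0.245

Total ratio parts = 16. Expected numbers out of 123:
  black short-haired: 123 × 9/16 = 69.1875
  black long-haired: 123 × 3/16 = 23.0625
  brown short-haired: 123 × 3/16 = 23.0625
  brown long-haired: 123 × 1/16 = 7.6875
χ² = Σ (O − E)² / E
  black short-haired: (68 − 69.1875)² / 69.1875 = 0.0204
  black long-haired: (22 − 23.0625)² / 23.0625 = 0.0489
  brown short-haired: (25 − 23.0625)² / 23.0625 = 0.1628
  brown long-haired: (8 − 7.6875)² / 7.6875 = 0.0127
χ² = 0.0204 + 0.0489 + 0.1628 + 0.0127 = 0.2448 ≈ 0.245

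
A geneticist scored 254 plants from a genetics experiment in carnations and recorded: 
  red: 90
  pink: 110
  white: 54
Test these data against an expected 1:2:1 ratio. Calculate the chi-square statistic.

Total ratio parts = 4. Expected numbers out of 254:
  red: 254 × 1/4 = 63.5
  pink: 254 × 2/4 = 127
  white: 254 × 1/4 = 63.5
χ² = Σ (O − E)² / E
  red: (90 − 63.5)² / 63.5 = 11.0591
  pink: (110 − 127)² / 127 = 2.2756
  white: (54 − 63.5)² / 63.5 = 1.4213
χ² = 11.0591 + 2.2756 + 1.4213 = 14.756

14.756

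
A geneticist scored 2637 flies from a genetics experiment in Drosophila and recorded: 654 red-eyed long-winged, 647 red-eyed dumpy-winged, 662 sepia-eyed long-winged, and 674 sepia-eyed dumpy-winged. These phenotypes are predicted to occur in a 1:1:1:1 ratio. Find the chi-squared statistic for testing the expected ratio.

0.611

Expected counts for N = 2637 under a 1:1:1:1 ratio (total parts = 4):
  red-eyed long-winged: 2637 × 1/4 = 659.25
  red-eyed dumpy-winged: 2637 × 1/4 = 659.25
  sepia-eyed long-winged: 2637 × 1/4 = 659.25
  sepia-eyed dumpy-winged: 2637 × 1/4 = 659.25
χ² = Σ (O − E)² / E
  red-eyed long-winged: (654 − 659.25)² / 659.25 = 0.0418
  red-eyed dumpy-winged: (647 − 659.25)² / 659.25 = 0.2276
  sepia-eyed long-winged: (662 − 659.25)² / 659.25 = 0.0115
  sepia-eyed dumpy-winged: (674 − 659.25)² / 659.25 = 0.3300
χ² = 0.0418 + 0.2276 + 0.0115 + 0.3300 = 0.6109 ≈ 0.611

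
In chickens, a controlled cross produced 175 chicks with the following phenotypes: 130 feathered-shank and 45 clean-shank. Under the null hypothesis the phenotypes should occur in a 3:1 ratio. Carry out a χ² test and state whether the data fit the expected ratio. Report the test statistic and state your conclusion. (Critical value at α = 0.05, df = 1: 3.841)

0.048; consistent

The 3:1 ratio has 4 parts, so with N = 175 the expected counts are:
  feathered-shank: 175 × 3/4 = 131.25
  clean-shank: 175 × 1/4 = 43.75
χ² = Σ (O − E)² / E
  feathered-shank: (130 − 131.25)² / 131.25 = 0.0119
  clean-shank: (45 − 43.75)² / 43.75 = 0.0357
χ² = 0.0119 + 0.0357 = 0.0476 ≈ 0.048
Degrees of freedom = 2 − 1 = 1; critical value at α = 0.05 is 3.841.
Since 0.048 < 3.841, we fail to reject the null hypothesis — the data are consistent with the 3:1 ratio.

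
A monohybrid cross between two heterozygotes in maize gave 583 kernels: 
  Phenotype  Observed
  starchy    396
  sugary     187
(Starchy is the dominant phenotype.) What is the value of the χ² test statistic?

15.566

For a monohybrid cross between heterozygotes with complete dominance, the expected phenotypic ratio is 3:1.
Total ratio parts = 4. Expected numbers out of 583:
  starchy: 583 × 3/4 = 437.25
  sugary: 583 × 1/4 = 145.75
χ² = Σ (O − E)² / E
  starchy: (396 − 437.25)² / 437.25 = 3.8915
  sugary: (187 − 145.75)² / 145.75 = 11.6745
χ² = 3.8915 + 11.6745 = 15.566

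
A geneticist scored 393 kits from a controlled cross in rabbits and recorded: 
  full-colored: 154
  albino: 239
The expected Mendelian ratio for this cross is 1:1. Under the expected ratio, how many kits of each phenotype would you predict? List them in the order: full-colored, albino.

196.5, 196.5

Total ratio parts = 2. Expected numbers out of 393:
  full-colored: 393 × 1/2 = 196.5
  albino: 393 × 1/2 = 196.5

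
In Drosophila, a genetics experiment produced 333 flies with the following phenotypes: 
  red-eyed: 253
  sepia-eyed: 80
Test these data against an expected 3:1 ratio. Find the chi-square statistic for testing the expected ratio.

Under the 3:1 hypothesis (Σ ratio = 4, N = 333):
  red-eyed: 333 × 3/4 = 249.75
  sepia-eyed: 333 × 1/4 = 83.25
χ² = Σ (O − E)² / E
  red-eyed: (253 − 249.75)² / 249.75 = 0.0423
  sepia-eyed: (80 − 83.25)² / 83.25 = 0.1269
χ² = 0.0423 + 0.1269 = 0.1692 ≈ 0.169

0.169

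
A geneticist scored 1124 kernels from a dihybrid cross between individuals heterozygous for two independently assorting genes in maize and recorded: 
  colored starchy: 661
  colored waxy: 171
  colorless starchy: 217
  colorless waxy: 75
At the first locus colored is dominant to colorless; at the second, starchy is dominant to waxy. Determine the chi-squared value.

A dihybrid F₂ with independent assortment and complete dominance at both loci gives a 9:3:3:1 phenotypic ratio.
The 9:3:3:1 ratio has 16 parts, so with N = 1124 the expected counts are:
  colored starchy: 1124 × 9/16 = 632.25
  colored waxy: 1124 × 3/16 = 210.75
  colorless starchy: 1124 × 3/16 = 210.75
  colorless waxy: 1124 × 1/16 = 70.25
χ² = Σ (O − E)² / E
  colored starchy: (661 − 632.25)² / 632.25 = 1.3073
  colored waxy: (171 − 210.75)² / 210.75 = 7.4973
  colorless starchy: (217 − 210.75)² / 210.75 = 0.1853
  colorless waxy: (75 − 70.25)² / 70.25 = 0.3212
χ² = 1.3073 + 7.4973 + 0.1853 + 0.3212 = 9.3111 ≈ 9.311

9.311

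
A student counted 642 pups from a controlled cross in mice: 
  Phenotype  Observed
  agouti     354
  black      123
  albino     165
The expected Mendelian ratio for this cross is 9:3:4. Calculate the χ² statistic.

Total ratio parts = 16. Expected numbers out of 642:
  agouti: 642 × 9/16 = 361.125
  black: 642 × 3/16 = 120.375
  albino: 642 × 4/16 = 160.5
χ² = Σ (O − E)² / E
  agouti: (354 − 361.125)² / 361.125 = 0.1406
  black: (123 − 120.375)² / 120.375 = 0.0572
  albino: (165 − 160.5)² / 160.5 = 0.1262
χ² = 0.1406 + 0.0572 + 0.1262 = 0.324

0.324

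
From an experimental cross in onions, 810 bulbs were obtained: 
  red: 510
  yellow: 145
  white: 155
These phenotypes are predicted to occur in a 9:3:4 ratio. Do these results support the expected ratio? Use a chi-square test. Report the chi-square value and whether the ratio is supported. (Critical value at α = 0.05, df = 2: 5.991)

17.942; not consistent

The 9:3:4 ratio has 16 parts, so with N = 810 the expected counts are:
  red: 810 × 9/16 = 455.625
  yellow: 810 × 3/16 = 151.875
  white: 810 × 4/16 = 202.5
χ² = Σ (O − E)² / E
  red: (510 − 455.625)² / 455.625 = 6.4892
  yellow: (145 − 151.875)² / 151.875 = 0.3112
  white: (155 − 202.5)² / 202.5 = 11.1420
χ² = 6.4892 + 0.3112 + 11.1420 = 17.9424 ≈ 17.942
Degrees of freedom = 3 − 1 = 2; critical value at α = 0.05 is 5.991.
Since 17.942 > 5.991, we reject the null hypothesis — the data do not fit the 9:3:4 ratio.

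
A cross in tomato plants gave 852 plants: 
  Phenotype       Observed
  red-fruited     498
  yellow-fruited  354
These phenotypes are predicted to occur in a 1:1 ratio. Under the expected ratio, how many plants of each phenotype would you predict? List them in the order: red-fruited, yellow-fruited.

Under the 1:1 hypothesis (Σ ratio = 2, N = 852):
  red-fruited: 852 × 1/2 = 426
  yellow-fruited: 852 × 1/2 = 426

426, 426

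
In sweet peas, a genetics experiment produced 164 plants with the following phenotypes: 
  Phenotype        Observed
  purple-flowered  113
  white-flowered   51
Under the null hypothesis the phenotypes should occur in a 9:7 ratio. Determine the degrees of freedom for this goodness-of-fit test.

A goodness-of-fit test with 2 phenotype classes has df = 2 − 1 = 1.

1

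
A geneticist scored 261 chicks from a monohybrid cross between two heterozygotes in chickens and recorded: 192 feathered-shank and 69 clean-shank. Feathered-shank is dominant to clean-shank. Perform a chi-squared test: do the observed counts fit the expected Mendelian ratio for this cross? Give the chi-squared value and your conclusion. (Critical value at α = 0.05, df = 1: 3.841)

For a monohybrid cross between heterozygotes with complete dominance, the expected phenotypic ratio is 3:1.
Total ratio parts = 4. Expected numbers out of 261:
  feathered-shank: 261 × 3/4 = 195.75
  clean-shank: 261 × 1/4 = 65.25
χ² = Σ (O − E)² / E
  feathered-shank: (192 − 195.75)² / 195.75 = 0.0718
  clean-shank: (69 − 65.25)² / 65.25 = 0.2155
χ² = 0.0718 + 0.2155 = 0.2873 ≈ 0.287
Degrees of freedom = 2 − 1 = 1; critical value at α = 0.05 is 3.841.
Since 0.287 < 3.841, we fail to reject the null hypothesis — the data are consistent with the 3:1 ratio.

0.287; consistent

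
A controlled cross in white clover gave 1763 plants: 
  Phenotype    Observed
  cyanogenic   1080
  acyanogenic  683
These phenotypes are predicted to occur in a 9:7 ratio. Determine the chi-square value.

Total ratio parts = 16. Expected numbers out of 1763:
  cyanogenic: 1763 × 9/16 = 991.6875
  acyanogenic: 1763 × 7/16 = 771.3125
χ² = Σ (O − E)² / E
  cyanogenic: (1080 − 991.6875)² / 991.6875 = 7.8645
  acyanogenic: (683 − 771.3125)² / 771.3125 = 10.1115
χ² = 7.8645 + 10.1115 = 17.976

17.976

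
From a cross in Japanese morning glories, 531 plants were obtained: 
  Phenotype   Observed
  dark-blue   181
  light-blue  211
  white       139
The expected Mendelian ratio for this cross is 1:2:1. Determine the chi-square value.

Under the 1:2:1 hypothesis (Σ ratio = 4, N = 531):
  dark-blue: 531 × 1/4 = 132.75
  light-blue: 531 × 2/4 = 265.5
  white: 531 × 1/4 = 132.75
χ² = Σ (O − E)² / E
  dark-blue: (181 − 132.75)² / 132.75 = 17.5372
  light-blue: (211 − 265.5)² / 265.5 = 11.1874
  white: (139 − 132.75)² / 132.75 = 0.2943
χ² = 17.5372 + 11.1874 + 0.2943 = 29.0189 ≈ 29.019

29.019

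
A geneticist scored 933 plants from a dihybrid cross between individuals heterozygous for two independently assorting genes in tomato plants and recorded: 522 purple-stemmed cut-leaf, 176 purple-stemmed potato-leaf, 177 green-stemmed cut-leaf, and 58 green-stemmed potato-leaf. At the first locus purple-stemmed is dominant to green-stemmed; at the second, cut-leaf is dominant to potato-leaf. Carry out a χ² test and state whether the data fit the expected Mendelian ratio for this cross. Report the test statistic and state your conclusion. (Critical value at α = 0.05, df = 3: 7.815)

A dihybrid F₂ with independent assortment and complete dominance at both loci gives a 9:3:3:1 phenotypic ratio.
Total ratio parts = 16. Expected numbers out of 933:
  purple-stemmed cut-leaf: 933 × 9/16 = 524.8125
  purple-stemmed potato-leaf: 933 × 3/16 = 174.9375
  green-stemmed cut-leaf: 933 × 3/16 = 174.9375
  green-stemmed potato-leaf: 933 × 1/16 = 58.3125
χ² = Σ (O − E)² / E
  purple-stemmed cut-leaf: (522 − 524.8125)² / 524.8125 = 0.0151
  purple-stemmed potato-leaf: (176 − 174.9375)² / 174.9375 = 0.0065
  green-stemmed cut-leaf: (177 − 174.9375)² / 174.9375 = 0.0243
  green-stemmed potato-leaf: (58 − 58.3125)² / 58.3125 = 0.0017
χ² = 0.0151 + 0.0065 + 0.0243 + 0.0017 = 0.0476 ≈ 0.048
Degrees of freedom = 4 − 1 = 3; critical value at α = 0.05 is 7.815.
Since 0.048 < 7.815, we fail to reject the null hypothesis — the data are consistent with the 9:3:3:1 ratio.

0.048; consistent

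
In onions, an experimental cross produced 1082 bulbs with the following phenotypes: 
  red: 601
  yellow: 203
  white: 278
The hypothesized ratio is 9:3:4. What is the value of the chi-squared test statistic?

The 9:3:4 ratio has 16 parts, so with N = 1082 the expected counts are:
  red: 1082 × 9/16 = 608.625
  yellow: 1082 × 3/16 = 202.875
  white: 1082 × 4/16 = 270.5
χ² = Σ (O − E)² / E
  red: (601 − 608.625)² / 608.625 = 0.0955
  yellow: (203 − 202.875)² / 202.875 = 0.0001
  white: (278 − 270.5)² / 270.5 = 0.2079
χ² = 0.0955 + 0.0001 + 0.2079 = 0.3035 ≈ 0.304

0.304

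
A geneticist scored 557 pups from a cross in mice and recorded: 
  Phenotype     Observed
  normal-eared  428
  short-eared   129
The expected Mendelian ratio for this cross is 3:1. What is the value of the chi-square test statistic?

1.006

Expected counts for N = 557 under a 3:1 ratio (total parts = 4):
  normal-eared: 557 × 3/4 = 417.75
  short-eared: 557 × 1/4 = 139.25
χ² = Σ (O − E)² / E
  normal-eared: (428 − 417.75)² / 417.75 = 0.2515
  short-eared: (129 − 139.25)² / 139.25 = 0.7545
χ² = 0.2515 + 0.7545 = 1.006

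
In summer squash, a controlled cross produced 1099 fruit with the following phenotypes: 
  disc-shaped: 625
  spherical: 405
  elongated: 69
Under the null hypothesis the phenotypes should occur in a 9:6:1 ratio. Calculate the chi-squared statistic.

0.200

Under the 9:6:1 hypothesis (Σ ratio = 16, N = 1099):
  disc-shaped: 1099 × 9/16 = 618.1875
  spherical: 1099 × 6/16 = 412.125
  elongated: 1099 × 1/16 = 68.6875
χ² = Σ (O − E)² / E
  disc-shaped: (625 − 618.1875)² / 618.1875 = 0.0751
  spherical: (405 − 412.125)² / 412.125 = 0.1232
  elongated: (69 − 68.6875)² / 68.6875 = 0.0014
χ² = 0.0751 + 0.1232 + 0.0014 = 0.1997 ≈ 0.200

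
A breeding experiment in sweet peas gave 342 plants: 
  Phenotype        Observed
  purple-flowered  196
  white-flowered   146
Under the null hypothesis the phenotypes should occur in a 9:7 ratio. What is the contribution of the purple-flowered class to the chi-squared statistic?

0.068

Under the 9:7 hypothesis (Σ ratio = 16, N = 342):
  purple-flowered: 342 × 9/16 = 192.375
  white-flowered: 342 × 7/16 = 149.625
Contribution of purple-flowered: (196 − 192.375)² / 192.375 = 0.0683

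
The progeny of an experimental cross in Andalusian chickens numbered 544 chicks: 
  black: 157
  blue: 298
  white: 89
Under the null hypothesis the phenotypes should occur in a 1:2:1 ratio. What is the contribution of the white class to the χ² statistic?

16.243

Total ratio parts = 4. Expected numbers out of 544:
  black: 544 × 1/4 = 136
  blue: 544 × 2/4 = 272
  white: 544 × 1/4 = 136
Contribution of white: (89 − 136)² / 136 = 16.2426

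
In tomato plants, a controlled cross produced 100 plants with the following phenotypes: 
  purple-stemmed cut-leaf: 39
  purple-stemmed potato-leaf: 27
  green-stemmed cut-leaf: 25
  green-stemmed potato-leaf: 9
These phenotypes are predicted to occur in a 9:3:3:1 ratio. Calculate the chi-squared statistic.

12.213

Total ratio parts = 16. Expected numbers out of 100:
  purple-stemmed cut-leaf: 100 × 9/16 = 56.25
  purple-stemmed potato-leaf: 100 × 3/16 = 18.75
  green-stemmed cut-leaf: 100 × 3/16 = 18.75
  green-stemmed potato-leaf: 100 × 1/16 = 6.25
χ² = Σ (O − E)² / E
  purple-stemmed cut-leaf: (39 − 56.25)² / 56.25 = 5.2900
  purple-stemmed potato-leaf: (27 − 18.75)² / 18.75 = 3.6300
  green-stemmed cut-leaf: (25 − 18.75)² / 18.75 = 2.0833
  green-stemmed potato-leaf: (9 − 6.25)² / 6.25 = 1.2100
χ² = 5.2900 + 3.6300 + 2.0833 + 1.2100 = 12.2133 ≈ 12.213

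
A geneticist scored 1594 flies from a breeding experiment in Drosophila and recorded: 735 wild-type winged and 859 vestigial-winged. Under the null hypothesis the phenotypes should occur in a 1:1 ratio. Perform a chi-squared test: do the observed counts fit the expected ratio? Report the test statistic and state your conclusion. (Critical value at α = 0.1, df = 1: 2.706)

Expected counts for N = 1594 under a 1:1 ratio (total parts = 2):
  wild-type winged: 1594 × 1/2 = 797
  vestigial-winged: 1594 × 1/2 = 797
χ² = Σ (O − E)² / E
  wild-type winged: (735 − 797)² / 797 = 4.8231
  vestigial-winged: (859 − 797)² / 797 = 4.8231
χ² = 4.8231 + 4.8231 = 9.6462 ≈ 9.646
Degrees of freedom = 2 − 1 = 1; critical value at α = 0.1 is 2.706.
Since 9.646 > 2.706, we reject the null hypothesis — the data do not fit the 1:1 ratio.

9.646; not consistent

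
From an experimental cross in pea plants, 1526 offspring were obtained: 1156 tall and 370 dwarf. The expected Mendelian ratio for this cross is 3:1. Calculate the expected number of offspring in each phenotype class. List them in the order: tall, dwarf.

Total ratio parts = 4. Expected numbers out of 1526:
  tall: 1526 × 3/4 = 1144.5
  dwarf: 1526 × 1/4 = 381.5

1144.5, 381.5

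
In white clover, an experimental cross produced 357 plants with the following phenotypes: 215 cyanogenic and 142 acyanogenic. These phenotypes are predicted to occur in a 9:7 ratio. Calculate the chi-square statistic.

The 9:7 ratio has 16 parts, so with N = 357 the expected counts are:
  cyanogenic: 357 × 9/16 = 200.8125
  acyanogenic: 357 × 7/16 = 156.1875
χ² = Σ (O − E)² / E
  cyanogenic: (215 − 200.8125)² / 200.8125 = 1.0024
  acyanogenic: (142 − 156.1875)² / 156.1875 = 1.2887
χ² = 1.0024 + 1.2887 = 2.2911 ≈ 2.291

2.291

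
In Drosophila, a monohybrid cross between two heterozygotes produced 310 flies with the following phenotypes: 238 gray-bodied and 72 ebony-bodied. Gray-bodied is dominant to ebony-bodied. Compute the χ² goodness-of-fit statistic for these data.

0.520

For a monohybrid cross between heterozygotes with complete dominance, the expected phenotypic ratio is 3:1.
The 3:1 ratio has 4 parts, so with N = 310 the expected counts are:
  gray-bodied: 310 × 3/4 = 232.5
  ebony-bodied: 310 × 1/4 = 77.5
χ² = Σ (O − E)² / E
  gray-bodied: (238 − 232.5)² / 232.5 = 0.1301
  ebony-bodied: (72 − 77.5)² / 77.5 = 0.3903
χ² = 0.1301 + 0.3903 = 0.5204 ≈ 0.520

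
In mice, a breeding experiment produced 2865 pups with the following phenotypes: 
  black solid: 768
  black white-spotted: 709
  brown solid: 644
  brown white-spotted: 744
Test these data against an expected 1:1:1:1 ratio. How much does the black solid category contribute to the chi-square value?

Total ratio parts = 4. Expected numbers out of 2865:
  black solid: 2865 × 1/4 = 716.25
  black white-spotted: 2865 × 1/4 = 716.25
  brown solid: 2865 × 1/4 = 716.25
  brown white-spotted: 2865 × 1/4 = 716.25
Contribution of black solid: (768 − 716.25)² / 716.25 = 3.7390

3.739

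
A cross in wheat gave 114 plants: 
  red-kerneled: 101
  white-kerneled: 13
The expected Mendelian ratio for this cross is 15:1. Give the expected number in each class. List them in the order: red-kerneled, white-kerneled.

106.875, 7.125

Under the 15:1 hypothesis (Σ ratio = 16, N = 114):
  red-kerneled: 114 × 15/16 = 106.875
  white-kerneled: 114 × 1/16 = 7.125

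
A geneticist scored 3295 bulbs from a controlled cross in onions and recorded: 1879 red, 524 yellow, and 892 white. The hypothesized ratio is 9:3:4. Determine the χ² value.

Total ratio parts = 16. Expected numbers out of 3295:
  red: 3295 × 9/16 = 1853.4375
  yellow: 3295 × 3/16 = 617.8125
  white: 3295 × 4/16 = 823.75
χ² = Σ (O − E)² / E
  red: (1879 − 1853.4375)² / 1853.4375 = 0.3526
  yellow: (524 − 617.8125)² / 617.8125 = 14.2451
  white: (892 − 823.75)² / 823.75 = 5.6547
χ² = 0.3526 + 14.2451 + 5.6547 = 20.2524 ≈ 20.252

20.252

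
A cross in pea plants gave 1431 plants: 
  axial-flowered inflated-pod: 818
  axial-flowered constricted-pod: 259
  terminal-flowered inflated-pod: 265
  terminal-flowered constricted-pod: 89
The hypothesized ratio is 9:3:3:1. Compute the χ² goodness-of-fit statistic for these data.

0.578

The 9:3:3:1 ratio has 16 parts, so with N = 1431 the expected counts are:
  axial-flowered inflated-pod: 1431 × 9/16 = 804.9375
  axial-flowered constricted-pod: 1431 × 3/16 = 268.3125
  terminal-flowered inflated-pod: 1431 × 3/16 = 268.3125
  terminal-flowered constricted-pod: 1431 × 1/16 = 89.4375
χ² = Σ (O − E)² / E
  axial-flowered inflated-pod: (818 − 804.9375)² / 804.9375 = 0.2120
  axial-flowered constricted-pod: (259 − 268.3125)² / 268.3125 = 0.3232
  terminal-flowered inflated-pod: (265 − 268.3125)² / 268.3125 = 0.0409
  terminal-flowered constricted-pod: (89 − 89.4375)² / 89.4375 = 0.0021
χ² = 0.2120 + 0.3232 + 0.0409 + 0.0021 = 0.5782 ≈ 0.578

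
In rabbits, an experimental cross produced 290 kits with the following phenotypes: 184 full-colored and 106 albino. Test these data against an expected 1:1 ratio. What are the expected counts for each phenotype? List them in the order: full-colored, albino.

Expected counts for N = 290 under a 1:1 ratio (total parts = 2):
  full-colored: 290 × 1/2 = 145
  albino: 290 × 1/2 = 145

145, 145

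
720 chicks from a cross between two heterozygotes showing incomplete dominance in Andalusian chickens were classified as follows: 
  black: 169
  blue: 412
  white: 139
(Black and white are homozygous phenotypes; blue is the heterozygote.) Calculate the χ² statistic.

With incomplete dominance, a heterozygote × heterozygote cross gives a 1:2:1 phenotypic ratio.
Expected counts for N = 720 under a 1:2:1 ratio (total parts = 4):
  black: 720 × 1/4 = 180
  blue: 720 × 2/4 = 360
  white: 720 × 1/4 = 180
χ² = Σ (O − E)² / E
  black: (169 − 180)² / 180 = 0.6722
  blue: (412 − 360)² / 360 = 7.5111
  white: (139 − 180)² / 180 = 9.3389
χ² = 0.6722 + 7.5111 + 9.3389 = 17.5222 ≈ 17.522

17.522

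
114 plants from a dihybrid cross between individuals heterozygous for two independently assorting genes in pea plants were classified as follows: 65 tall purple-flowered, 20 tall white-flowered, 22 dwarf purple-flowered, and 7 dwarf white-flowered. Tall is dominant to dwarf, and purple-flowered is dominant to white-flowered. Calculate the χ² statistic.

0.121

A dihybrid F₂ with independent assortment and complete dominance at both loci gives a 9:3:3:1 phenotypic ratio.
The 9:3:3:1 ratio has 16 parts, so with N = 114 the expected counts are:
  tall purple-flowered: 114 × 9/16 = 64.125
  tall white-flowered: 114 × 3/16 = 21.375
  dwarf purple-flowered: 114 × 3/16 = 21.375
  dwarf white-flowered: 114 × 1/16 = 7.125
χ² = Σ (O − E)² / E
  tall purple-flowered: (65 − 64.125)² / 64.125 = 0.0119
  tall white-flowered: (20 − 21.375)² / 21.375 = 0.0885
  dwarf purple-flowered: (22 − 21.375)² / 21.375 = 0.0183
  dwarf white-flowered: (7 − 7.125)² / 7.125 = 0.0022
χ² = 0.0119 + 0.0885 + 0.0183 + 0.0022 = 0.1209 ≈ 0.121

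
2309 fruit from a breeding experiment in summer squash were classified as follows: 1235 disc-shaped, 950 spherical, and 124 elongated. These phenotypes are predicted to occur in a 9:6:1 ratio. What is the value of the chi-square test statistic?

Under the 9:6:1 hypothesis (Σ ratio = 16, N = 2309):
  disc-shaped: 2309 × 9/16 = 1298.8125
  spherical: 2309 × 6/16 = 865.875
  elongated: 2309 × 1/16 = 144.3125
χ² = Σ (O − E)² / E
  disc-shaped: (1235 − 1298.8125)² / 1298.8125 = 3.1352
  spherical: (950 − 865.875)² / 865.875 = 8.1733
  elongated: (124 − 144.3125)² / 144.3125 = 2.8591
χ² = 3.1352 + 8.1733 + 2.8591 = 14.1676 ≈ 14.168

14.168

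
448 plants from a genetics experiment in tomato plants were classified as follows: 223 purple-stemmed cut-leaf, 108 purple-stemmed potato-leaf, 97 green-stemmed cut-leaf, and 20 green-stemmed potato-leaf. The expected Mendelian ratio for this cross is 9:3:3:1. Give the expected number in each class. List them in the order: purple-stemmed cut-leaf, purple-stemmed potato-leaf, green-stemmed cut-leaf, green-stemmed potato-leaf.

252, 84, 84, 28

Under the 9:3:3:1 hypothesis (Σ ratio = 16, N = 448):
  purple-stemmed cut-leaf: 448 × 9/16 = 252
  purple-stemmed potato-leaf: 448 × 3/16 = 84
  green-stemmed cut-leaf: 448 × 3/16 = 84
  green-stemmed potato-leaf: 448 × 1/16 = 28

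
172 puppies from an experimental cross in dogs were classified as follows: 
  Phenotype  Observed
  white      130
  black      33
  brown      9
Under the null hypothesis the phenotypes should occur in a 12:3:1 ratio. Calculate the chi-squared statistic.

The 12:3:1 ratio has 16 parts, so with N = 172 the expected counts are:
  white: 172 × 12/16 = 129
  black: 172 × 3/16 = 32.25
  brown: 172 × 1/16 = 10.75
χ² = Σ (O − E)² / E
  white: (130 − 129)² / 129 = 0.0078
  black: (33 − 32.25)² / 32.25 = 0.0174
  brown: (9 − 10.75)² / 10.75 = 0.2849
χ² = 0.0078 + 0.0174 + 0.2849 = 0.3101 ≈ 0.310

0.310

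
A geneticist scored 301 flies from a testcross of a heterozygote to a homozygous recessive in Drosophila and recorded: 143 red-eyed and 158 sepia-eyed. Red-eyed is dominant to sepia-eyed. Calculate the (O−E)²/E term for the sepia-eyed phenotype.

0.374

A testcross of a heterozygote (Aa × aa) gives a 1:1 phenotypic ratio.
Under the 1:1 hypothesis (Σ ratio = 2, N = 301):
  red-eyed: 301 × 1/2 = 150.5
  sepia-eyed: 301 × 1/2 = 150.5
Contribution of sepia-eyed: (158 − 150.5)² / 150.5 = 0.3738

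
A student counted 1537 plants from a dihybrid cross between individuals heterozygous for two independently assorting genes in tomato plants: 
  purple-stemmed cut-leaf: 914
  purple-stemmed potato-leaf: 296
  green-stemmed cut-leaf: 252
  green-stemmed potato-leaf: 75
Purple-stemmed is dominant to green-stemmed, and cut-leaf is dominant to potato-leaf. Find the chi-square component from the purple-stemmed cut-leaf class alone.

A dihybrid F₂ with independent assortment and complete dominance at both loci gives a 9:3:3:1 phenotypic ratio.
The 9:3:3:1 ratio has 16 parts, so with N = 1537 the expected counts are:
  purple-stemmed cut-leaf: 1537 × 9/16 = 864.5625
  purple-stemmed potato-leaf: 1537 × 3/16 = 288.1875
  green-stemmed cut-leaf: 1537 × 3/16 = 288.1875
  green-stemmed potato-leaf: 1537 × 1/16 = 96.0625
Contribution of purple-stemmed cut-leaf: (914 − 864.5625)² / 864.5625 = 2.8269

2.827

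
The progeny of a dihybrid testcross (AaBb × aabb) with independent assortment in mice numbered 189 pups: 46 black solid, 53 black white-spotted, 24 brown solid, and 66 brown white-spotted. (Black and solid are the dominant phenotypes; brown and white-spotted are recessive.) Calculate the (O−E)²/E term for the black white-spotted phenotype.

A dihybrid testcross with independent assortment gives a 1:1:1:1 ratio.
The 1:1:1:1 ratio has 4 parts, so with N = 189 the expected counts are:
  black solid: 189 × 1/4 = 47.25
  black white-spotted: 189 × 1/4 = 47.25
  brown solid: 189 × 1/4 = 47.25
  brown white-spotted: 189 × 1/4 = 47.25
Contribution of black white-spotted: (53 − 47.25)² / 47.25 = 0.6997

0.700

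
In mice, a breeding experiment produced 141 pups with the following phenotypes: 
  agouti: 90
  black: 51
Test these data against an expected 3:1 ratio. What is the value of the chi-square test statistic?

Under the 3:1 hypothesis (Σ ratio = 4, N = 141):
  agouti: 141 × 3/4 = 105.75
  black: 141 × 1/4 = 35.25
χ² = Σ (O − E)² / E
  agouti: (90 − 105.75)² / 105.75 = 2.3457
  black: (51 − 35.25)² / 35.25 = 7.0372
χ² = 2.3457 + 7.0372 = 9.3829 ≈ 9.383

9.383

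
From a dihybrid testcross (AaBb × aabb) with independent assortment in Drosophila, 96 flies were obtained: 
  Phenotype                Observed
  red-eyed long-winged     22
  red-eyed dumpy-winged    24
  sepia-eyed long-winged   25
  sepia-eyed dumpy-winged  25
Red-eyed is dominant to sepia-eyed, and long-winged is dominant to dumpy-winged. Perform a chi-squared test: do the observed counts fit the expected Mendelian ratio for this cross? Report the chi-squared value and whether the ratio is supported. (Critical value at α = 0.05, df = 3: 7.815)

A dihybrid testcross with independent assortment gives a 1:1:1:1 ratio.
Total ratio parts = 4. Expected numbers out of 96:
  red-eyed long-winged: 96 × 1/4 = 24
  red-eyed dumpy-winged: 96 × 1/4 = 24
  sepia-eyed long-winged: 96 × 1/4 = 24
  sepia-eyed dumpy-winged: 96 × 1/4 = 24
χ² = Σ (O − E)² / E
  red-eyed long-winged: (22 − 24)² / 24 = 0.1667
  red-eyed dumpy-winged: (24 − 24)² / 24 = 0.0000
  sepia-eyed long-winged: (25 − 24)² / 24 = 0.0417
  sepia-eyed dumpy-winged: (25 − 24)² / 24 = 0.0417
χ² = 0.1667 + 0.0000 + 0.0417 + 0.0417 = 0.2501 ≈ 0.250
Degrees of freedom = 4 − 1 = 3; critical value at α = 0.05 is 7.815.
Since 0.250 < 7.815, we fail to reject the null hypothesis — the data are consistent with the 1:1:1:1 ratio.

0.250; consistent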